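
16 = 16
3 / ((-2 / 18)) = -27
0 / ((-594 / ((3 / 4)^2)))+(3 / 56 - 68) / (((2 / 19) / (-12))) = 216885 / 28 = 7745.89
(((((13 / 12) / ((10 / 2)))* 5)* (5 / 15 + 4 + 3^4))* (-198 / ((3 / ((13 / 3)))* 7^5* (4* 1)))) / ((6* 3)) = -29744 / 1361367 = -0.02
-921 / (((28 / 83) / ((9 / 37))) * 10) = -687987 / 10360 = -66.41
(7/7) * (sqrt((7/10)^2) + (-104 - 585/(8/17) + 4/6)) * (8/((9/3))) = -161491/45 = -3588.69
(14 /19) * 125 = 1750 /19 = 92.11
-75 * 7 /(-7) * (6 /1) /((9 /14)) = 700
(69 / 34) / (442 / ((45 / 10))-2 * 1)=621 / 29444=0.02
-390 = -390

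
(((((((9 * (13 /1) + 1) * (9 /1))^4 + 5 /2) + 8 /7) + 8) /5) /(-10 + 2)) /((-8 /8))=17808449236867 /560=31800802208.69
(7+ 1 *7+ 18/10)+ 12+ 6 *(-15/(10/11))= -356/5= -71.20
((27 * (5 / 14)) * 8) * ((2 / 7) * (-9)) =-9720 / 49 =-198.37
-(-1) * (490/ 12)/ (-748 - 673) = -5/ 174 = -0.03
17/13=1.31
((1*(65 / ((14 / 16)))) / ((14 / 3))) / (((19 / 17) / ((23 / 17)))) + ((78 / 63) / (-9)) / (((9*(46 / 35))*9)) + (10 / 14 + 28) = 2247036058 / 46830231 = 47.98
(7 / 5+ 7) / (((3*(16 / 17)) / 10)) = 119 / 4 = 29.75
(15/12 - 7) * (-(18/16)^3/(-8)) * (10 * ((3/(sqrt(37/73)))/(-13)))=251505 * sqrt(2701)/3940352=3.32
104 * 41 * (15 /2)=31980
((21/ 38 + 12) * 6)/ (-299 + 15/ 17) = -24327/ 96292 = -0.25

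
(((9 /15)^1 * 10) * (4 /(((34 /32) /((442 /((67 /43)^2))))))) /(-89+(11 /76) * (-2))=-17987072 /390543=-46.06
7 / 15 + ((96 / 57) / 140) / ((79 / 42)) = 10651 / 22515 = 0.47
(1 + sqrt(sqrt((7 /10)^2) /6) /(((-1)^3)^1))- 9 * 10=-89- sqrt(105) /30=-89.34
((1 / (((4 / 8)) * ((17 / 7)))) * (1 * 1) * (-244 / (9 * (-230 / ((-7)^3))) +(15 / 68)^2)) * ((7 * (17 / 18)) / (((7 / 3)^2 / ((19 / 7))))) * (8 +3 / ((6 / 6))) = -40391973061 / 33500880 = -1205.70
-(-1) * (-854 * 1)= -854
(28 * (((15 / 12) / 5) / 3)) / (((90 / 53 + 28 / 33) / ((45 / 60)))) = 12243 / 17816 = 0.69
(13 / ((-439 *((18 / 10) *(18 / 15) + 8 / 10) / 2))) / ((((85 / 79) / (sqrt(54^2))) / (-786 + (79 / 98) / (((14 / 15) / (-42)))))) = 11172430035 / 13530419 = 825.73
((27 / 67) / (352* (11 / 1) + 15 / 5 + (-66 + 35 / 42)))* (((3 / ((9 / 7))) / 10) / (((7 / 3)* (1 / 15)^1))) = 243 / 1531553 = 0.00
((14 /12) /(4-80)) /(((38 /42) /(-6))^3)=583443 /130321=4.48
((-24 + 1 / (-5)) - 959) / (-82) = 2458 / 205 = 11.99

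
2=2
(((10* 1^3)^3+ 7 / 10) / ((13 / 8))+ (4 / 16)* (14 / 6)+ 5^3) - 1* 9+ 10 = 579071 / 780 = 742.40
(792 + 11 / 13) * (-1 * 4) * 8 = -329824 / 13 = -25371.08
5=5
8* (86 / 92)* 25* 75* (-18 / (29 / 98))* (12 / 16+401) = -228551557500 / 667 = -342656008.25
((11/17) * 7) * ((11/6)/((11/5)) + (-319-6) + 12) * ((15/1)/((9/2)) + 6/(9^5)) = -4731314126/1003833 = -4713.25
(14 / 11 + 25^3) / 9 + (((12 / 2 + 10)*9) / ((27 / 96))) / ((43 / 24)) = 8607739 / 4257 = 2022.02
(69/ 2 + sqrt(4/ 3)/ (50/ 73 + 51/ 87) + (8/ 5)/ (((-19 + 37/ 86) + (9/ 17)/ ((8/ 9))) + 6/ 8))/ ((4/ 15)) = 10585* sqrt(3)/ 5382 + 103971741/ 805816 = 132.43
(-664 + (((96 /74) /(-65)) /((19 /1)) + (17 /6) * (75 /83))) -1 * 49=-5388956403 /7585370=-710.44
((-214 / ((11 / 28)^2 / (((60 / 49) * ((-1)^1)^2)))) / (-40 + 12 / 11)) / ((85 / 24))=2304 / 187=12.32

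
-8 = -8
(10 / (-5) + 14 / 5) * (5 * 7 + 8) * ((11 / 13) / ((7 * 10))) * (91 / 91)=0.42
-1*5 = -5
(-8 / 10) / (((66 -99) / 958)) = 3832 / 165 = 23.22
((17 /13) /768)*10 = 0.02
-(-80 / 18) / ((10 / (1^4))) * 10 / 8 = 5 / 9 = 0.56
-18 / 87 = -6 / 29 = -0.21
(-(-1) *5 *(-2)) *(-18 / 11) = 180 / 11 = 16.36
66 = 66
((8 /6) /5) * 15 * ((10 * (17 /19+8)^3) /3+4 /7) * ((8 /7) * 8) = 86517488128 /1008273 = 85807.60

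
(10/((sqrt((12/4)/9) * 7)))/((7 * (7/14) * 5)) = 4 * sqrt(3)/49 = 0.14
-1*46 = -46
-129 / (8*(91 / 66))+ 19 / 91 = -4181 / 364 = -11.49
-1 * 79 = -79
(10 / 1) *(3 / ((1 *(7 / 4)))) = 120 / 7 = 17.14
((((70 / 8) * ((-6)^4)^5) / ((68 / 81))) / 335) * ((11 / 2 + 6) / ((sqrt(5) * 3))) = 195009578360995.33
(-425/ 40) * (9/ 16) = -765/ 128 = -5.98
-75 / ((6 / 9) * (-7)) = 225 / 14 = 16.07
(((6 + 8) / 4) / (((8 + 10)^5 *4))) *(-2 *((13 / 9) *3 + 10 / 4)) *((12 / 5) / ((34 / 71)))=-20377 / 642453120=-0.00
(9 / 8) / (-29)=-9 / 232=-0.04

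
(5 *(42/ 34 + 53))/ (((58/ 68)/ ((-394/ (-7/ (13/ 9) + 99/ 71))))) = 1676481820/ 46197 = 36289.84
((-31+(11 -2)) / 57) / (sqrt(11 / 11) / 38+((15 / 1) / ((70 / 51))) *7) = -11 / 2181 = -0.01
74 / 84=37 / 42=0.88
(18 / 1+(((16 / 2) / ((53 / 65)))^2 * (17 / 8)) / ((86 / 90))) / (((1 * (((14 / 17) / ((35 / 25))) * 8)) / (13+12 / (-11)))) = 31212703341 / 53146280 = 587.30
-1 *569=-569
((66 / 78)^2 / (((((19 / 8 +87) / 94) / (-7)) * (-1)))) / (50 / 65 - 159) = -5264 / 158015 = -0.03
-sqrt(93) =-9.64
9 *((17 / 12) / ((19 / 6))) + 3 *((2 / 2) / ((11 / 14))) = 3279 / 418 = 7.84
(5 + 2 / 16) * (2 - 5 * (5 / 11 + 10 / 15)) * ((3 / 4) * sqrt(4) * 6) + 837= 59019 / 88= 670.67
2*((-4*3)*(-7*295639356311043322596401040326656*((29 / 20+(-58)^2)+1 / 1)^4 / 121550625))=52481109462589484798831670000000000000000.00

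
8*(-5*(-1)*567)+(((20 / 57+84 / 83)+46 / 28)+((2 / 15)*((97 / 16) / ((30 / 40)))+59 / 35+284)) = 11410347736 / 496755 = 22969.77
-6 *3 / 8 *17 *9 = -1377 / 4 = -344.25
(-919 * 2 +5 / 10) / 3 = -1225 / 2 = -612.50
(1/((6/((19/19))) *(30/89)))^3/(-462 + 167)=-0.00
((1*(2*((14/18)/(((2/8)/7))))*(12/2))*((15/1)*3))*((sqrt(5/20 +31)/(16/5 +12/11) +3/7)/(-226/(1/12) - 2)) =-202125*sqrt(5)/80063 - 2520/1357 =-7.50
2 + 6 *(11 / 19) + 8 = 256 / 19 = 13.47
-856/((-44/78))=16692/11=1517.45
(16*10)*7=1120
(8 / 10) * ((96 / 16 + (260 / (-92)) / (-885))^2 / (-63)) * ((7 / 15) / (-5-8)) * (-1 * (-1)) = 2389058884 / 145428434775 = 0.02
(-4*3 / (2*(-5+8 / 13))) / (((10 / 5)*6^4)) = 13 / 24624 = 0.00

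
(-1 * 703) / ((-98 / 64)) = 22496 / 49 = 459.10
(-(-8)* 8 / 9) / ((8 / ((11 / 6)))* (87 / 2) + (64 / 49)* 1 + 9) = 34496 / 970803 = 0.04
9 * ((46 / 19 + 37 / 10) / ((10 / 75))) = 31401 / 76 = 413.17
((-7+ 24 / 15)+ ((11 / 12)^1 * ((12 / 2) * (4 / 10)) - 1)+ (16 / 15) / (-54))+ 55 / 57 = -25046 / 7695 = -3.25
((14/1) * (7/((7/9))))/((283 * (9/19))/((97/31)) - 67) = -116109/22262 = -5.22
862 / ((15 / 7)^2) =42238 / 225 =187.72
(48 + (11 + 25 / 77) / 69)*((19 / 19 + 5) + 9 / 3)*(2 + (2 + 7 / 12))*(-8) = -2558960 / 161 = -15894.16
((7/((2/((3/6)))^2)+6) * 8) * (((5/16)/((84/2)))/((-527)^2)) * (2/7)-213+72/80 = -1385476664993/6532186080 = -212.10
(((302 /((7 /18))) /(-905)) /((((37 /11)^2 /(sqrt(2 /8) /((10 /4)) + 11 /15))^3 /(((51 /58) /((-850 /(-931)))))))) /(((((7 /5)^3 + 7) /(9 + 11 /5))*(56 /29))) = -6973338874348 /25251558601576875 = -0.00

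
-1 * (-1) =1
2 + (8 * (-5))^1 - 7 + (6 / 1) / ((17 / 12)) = -693 / 17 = -40.76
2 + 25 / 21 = 67 / 21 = 3.19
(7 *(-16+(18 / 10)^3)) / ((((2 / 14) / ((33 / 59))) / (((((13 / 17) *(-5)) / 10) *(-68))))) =-53435382 / 7375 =-7245.48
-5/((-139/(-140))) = -700/139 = -5.04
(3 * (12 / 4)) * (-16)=-144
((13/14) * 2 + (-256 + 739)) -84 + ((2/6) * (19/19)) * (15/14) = 5617/14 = 401.21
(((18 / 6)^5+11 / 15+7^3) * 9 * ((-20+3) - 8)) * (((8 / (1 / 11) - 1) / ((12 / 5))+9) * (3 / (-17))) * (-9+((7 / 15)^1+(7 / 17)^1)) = -9897190953 / 1156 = -8561583.87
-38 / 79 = -0.48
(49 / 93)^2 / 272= 2401 / 2352528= 0.00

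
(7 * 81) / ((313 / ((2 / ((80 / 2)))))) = 567 / 6260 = 0.09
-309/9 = -103/3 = -34.33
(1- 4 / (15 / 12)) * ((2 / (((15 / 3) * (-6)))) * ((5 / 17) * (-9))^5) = -27064125 / 1419857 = -19.06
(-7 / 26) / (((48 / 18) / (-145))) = 3045 / 208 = 14.64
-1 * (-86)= 86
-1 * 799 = -799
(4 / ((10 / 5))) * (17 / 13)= 34 / 13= 2.62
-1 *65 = -65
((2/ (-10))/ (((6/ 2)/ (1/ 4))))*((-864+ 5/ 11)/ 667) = 413/ 19140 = 0.02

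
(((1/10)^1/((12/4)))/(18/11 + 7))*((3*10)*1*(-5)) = -11/19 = -0.58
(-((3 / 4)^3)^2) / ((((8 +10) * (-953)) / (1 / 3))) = 0.00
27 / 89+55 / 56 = 6407 / 4984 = 1.29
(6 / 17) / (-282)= -1 / 799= -0.00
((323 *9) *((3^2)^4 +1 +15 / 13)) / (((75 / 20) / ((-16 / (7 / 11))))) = -58203938496 / 455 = -127920743.95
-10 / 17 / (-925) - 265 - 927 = -3748838 / 3145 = -1192.00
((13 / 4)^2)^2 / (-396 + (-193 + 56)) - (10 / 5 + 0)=-23189 / 10496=-2.21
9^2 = 81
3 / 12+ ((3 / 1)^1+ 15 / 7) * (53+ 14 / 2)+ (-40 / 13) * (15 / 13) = 1444543 / 4732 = 305.27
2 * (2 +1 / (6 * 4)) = 49 / 12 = 4.08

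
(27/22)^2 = 729/484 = 1.51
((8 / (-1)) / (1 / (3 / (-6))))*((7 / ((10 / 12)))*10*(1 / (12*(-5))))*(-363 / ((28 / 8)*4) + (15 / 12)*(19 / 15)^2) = 30143 / 225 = 133.97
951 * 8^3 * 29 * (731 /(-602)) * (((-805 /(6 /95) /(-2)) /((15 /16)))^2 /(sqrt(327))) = -21392771483955200 * sqrt(327) /8829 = -43815665417529.22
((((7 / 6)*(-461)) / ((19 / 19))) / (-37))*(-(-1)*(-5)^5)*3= -136275.34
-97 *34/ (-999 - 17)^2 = -1649/ 516128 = -0.00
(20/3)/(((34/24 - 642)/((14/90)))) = -0.00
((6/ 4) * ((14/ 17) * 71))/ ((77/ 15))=3195/ 187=17.09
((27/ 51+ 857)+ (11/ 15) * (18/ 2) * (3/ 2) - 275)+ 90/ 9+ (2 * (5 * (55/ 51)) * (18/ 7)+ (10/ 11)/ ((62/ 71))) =256135281/ 405790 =631.20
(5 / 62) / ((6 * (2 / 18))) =15 / 124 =0.12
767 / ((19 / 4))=161.47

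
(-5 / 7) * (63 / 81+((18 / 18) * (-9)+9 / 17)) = 5885 / 1071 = 5.49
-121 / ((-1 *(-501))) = -121 / 501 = -0.24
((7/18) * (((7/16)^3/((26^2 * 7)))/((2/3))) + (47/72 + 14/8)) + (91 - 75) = 1834394629/99680256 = 18.40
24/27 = 8/9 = 0.89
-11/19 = -0.58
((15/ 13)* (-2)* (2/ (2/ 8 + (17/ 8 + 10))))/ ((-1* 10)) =16/ 429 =0.04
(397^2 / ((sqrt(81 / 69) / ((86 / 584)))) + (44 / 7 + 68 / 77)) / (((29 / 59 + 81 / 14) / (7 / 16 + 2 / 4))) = 12213 / 11407 + 2798978231 *sqrt(69) / 7267296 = 3200.34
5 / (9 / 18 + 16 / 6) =30 / 19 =1.58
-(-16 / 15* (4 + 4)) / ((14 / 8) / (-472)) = -241664 / 105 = -2301.56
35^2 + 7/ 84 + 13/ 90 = 220541/ 180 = 1225.23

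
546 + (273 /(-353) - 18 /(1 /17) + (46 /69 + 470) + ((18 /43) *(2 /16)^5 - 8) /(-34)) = 18013589822149 /25366659072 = 710.13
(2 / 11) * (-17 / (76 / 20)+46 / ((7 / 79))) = 136902 / 1463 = 93.58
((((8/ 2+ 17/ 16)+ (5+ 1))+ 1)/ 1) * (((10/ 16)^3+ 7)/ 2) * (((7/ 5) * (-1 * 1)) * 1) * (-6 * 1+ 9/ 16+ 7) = -25054295/ 262144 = -95.57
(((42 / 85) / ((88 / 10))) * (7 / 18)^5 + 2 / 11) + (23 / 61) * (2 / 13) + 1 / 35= 1758083215067 / 6538138326720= 0.27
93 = 93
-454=-454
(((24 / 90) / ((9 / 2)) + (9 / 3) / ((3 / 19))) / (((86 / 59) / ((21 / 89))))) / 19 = 1062649 / 6544170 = 0.16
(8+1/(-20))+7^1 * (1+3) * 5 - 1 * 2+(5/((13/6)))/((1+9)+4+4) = 113941/780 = 146.08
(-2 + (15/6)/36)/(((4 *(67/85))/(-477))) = 626195/2144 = 292.07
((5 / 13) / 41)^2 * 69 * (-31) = -0.19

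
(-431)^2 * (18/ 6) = 557283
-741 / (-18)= 247 / 6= 41.17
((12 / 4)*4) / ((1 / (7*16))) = 1344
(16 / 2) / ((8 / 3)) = 3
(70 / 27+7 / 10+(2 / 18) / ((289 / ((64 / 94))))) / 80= 12076247 / 293392800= 0.04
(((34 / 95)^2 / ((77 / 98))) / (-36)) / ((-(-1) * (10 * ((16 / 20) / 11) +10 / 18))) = -4046 / 1146175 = -0.00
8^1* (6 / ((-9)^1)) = -16 / 3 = -5.33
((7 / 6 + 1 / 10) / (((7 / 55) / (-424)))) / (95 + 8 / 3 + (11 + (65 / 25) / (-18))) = -2658480 / 68369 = -38.88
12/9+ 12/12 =7/3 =2.33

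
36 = 36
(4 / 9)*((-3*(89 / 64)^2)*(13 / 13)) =-7921 / 3072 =-2.58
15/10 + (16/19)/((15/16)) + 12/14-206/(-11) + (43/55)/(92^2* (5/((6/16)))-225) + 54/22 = 362398321807/14829772650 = 24.44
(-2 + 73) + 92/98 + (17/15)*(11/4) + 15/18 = 74371/980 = 75.89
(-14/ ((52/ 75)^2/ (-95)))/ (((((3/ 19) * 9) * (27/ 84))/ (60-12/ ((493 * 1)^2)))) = 134352819475000/ 369677529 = 363432.48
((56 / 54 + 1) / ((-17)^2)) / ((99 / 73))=365 / 70227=0.01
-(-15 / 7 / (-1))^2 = -225 / 49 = -4.59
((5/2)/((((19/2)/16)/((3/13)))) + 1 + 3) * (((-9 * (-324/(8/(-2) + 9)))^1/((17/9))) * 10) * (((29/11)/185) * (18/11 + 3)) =5607607968/5529095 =1014.20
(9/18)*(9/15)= 3/10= 0.30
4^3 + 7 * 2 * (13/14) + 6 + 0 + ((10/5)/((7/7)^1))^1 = 85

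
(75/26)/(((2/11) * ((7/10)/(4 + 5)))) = 37125/182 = 203.98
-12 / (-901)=12 / 901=0.01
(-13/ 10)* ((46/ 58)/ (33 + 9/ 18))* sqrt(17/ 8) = -299* sqrt(34)/ 38860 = -0.04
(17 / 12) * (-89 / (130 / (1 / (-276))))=1513 / 430560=0.00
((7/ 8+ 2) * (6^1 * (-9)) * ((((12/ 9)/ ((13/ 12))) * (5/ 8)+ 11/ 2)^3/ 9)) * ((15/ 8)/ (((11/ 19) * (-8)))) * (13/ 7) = 85164139755/ 26650624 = 3195.58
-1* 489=-489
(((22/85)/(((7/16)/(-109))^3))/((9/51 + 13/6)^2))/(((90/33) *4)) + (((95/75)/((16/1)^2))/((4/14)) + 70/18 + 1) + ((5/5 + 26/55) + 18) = -66804.64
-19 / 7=-2.71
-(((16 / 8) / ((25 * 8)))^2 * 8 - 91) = 113749 / 1250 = 91.00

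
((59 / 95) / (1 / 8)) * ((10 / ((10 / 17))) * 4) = 32096 / 95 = 337.85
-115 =-115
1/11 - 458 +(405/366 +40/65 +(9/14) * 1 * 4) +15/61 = -55366429/122122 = -453.37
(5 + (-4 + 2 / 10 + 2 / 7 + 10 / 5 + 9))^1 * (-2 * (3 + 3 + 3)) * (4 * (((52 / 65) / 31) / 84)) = -10488 / 37975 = -0.28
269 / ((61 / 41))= 11029 / 61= 180.80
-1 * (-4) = 4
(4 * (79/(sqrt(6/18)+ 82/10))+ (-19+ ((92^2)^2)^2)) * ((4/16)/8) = 12876661527021470043/80288 - 1975 * sqrt(3)/40144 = 160380897855488.53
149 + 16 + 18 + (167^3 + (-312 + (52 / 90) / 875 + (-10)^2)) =183386463776 / 39375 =4657434.00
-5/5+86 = 85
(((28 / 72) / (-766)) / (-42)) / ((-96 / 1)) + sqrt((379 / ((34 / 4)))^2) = 44.59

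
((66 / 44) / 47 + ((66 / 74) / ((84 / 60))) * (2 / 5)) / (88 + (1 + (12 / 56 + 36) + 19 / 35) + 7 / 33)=1151865 / 506029871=0.00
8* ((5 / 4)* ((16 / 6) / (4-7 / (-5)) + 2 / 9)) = 580 / 81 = 7.16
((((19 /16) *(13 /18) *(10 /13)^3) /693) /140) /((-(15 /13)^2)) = -19 /6286896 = -0.00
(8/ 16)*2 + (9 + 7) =17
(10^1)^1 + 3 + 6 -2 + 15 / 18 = 107 / 6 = 17.83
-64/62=-32/31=-1.03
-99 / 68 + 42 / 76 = -1167 / 1292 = -0.90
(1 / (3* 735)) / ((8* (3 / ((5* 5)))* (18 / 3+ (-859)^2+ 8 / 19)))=95 / 148386208824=0.00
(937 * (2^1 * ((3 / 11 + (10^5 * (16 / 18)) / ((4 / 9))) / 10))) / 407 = 2061402811 / 22385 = 92088.58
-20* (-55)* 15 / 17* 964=15906000 / 17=935647.06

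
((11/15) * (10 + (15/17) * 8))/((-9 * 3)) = -0.46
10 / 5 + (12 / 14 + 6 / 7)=26 / 7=3.71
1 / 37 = 0.03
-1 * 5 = -5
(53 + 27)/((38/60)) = 2400/19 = 126.32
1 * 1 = 1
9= 9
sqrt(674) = 25.96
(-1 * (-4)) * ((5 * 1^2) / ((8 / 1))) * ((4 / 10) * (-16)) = -16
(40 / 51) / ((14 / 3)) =0.17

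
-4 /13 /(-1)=4 /13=0.31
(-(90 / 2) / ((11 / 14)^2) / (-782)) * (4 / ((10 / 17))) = 1764 / 2783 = 0.63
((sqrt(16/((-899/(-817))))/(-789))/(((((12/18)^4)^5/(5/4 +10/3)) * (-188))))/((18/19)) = 44983823445 * sqrt(734483)/93218733555712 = 0.41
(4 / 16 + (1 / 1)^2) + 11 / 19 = 139 / 76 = 1.83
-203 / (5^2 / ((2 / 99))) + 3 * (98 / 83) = 693952 / 205425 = 3.38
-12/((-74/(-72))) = -432/37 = -11.68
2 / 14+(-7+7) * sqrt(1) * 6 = 1 / 7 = 0.14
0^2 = 0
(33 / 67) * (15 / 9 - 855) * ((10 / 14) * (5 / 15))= -140800 / 1407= -100.07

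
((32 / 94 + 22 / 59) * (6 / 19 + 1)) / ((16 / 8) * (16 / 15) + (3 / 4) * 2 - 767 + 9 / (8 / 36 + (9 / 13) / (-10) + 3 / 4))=-3134635500 / 2516226430931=-0.00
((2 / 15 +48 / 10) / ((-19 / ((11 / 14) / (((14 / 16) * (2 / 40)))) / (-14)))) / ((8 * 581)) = 3256 / 231819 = 0.01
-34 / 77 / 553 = -34 / 42581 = -0.00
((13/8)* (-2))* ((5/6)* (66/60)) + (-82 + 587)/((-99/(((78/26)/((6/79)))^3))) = -497974109/1584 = -314377.59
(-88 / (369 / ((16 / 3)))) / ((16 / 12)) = -0.95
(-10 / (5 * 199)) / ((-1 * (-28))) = -1 / 2786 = -0.00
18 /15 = 6 /5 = 1.20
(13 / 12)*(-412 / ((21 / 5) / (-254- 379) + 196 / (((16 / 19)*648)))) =-1220525280 / 964061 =-1266.02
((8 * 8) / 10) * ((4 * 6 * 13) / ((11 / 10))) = 19968 / 11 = 1815.27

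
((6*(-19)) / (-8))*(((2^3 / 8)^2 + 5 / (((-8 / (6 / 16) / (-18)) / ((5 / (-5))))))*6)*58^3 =-429563457 / 8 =-53695432.12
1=1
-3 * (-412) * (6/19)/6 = 1236/19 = 65.05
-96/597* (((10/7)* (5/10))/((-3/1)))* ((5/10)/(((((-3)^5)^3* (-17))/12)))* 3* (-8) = -2560/113265488889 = -0.00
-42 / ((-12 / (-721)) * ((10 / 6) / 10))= -15141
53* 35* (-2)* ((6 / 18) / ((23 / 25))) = -92750 / 69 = -1344.20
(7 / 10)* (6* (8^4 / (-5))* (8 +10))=-1548288 / 25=-61931.52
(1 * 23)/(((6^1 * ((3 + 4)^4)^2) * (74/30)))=115/426595274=0.00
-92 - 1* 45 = -137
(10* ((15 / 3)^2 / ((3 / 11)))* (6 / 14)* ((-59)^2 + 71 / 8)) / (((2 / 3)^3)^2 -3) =-2544118875 / 5404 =-470784.40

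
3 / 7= 0.43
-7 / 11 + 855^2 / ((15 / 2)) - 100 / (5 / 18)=1068203 / 11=97109.36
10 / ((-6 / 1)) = -5 / 3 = -1.67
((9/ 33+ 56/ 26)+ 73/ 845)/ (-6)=-3893/ 9295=-0.42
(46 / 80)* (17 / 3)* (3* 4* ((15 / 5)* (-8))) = -4692 / 5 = -938.40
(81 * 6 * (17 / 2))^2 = 17065161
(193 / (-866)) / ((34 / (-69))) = 13317 / 29444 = 0.45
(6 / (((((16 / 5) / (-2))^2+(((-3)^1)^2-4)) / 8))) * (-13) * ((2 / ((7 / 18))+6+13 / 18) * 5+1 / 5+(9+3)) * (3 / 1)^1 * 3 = -23431720 / 441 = -53133.15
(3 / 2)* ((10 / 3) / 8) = 0.62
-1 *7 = -7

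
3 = 3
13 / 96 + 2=205 / 96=2.14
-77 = -77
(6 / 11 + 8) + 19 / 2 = 397 / 22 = 18.05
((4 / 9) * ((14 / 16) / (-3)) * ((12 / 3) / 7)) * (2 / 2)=-0.07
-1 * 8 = -8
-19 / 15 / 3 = -19 / 45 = -0.42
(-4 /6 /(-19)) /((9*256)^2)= 1 /151289856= 0.00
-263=-263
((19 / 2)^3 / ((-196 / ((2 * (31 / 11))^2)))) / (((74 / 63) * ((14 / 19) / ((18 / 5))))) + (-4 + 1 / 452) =-1154235956813 / 1983131920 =-582.03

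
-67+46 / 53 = -3505 / 53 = -66.13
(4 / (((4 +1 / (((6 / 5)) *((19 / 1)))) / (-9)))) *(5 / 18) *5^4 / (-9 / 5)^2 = -5937500 / 12447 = -477.02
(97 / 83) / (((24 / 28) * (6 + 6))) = 679 / 5976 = 0.11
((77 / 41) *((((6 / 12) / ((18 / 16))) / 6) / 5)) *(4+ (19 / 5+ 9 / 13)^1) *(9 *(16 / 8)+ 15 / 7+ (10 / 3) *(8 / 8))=1995664 / 359775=5.55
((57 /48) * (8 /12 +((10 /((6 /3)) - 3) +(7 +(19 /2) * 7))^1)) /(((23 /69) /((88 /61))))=95513 /244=391.45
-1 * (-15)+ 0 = 15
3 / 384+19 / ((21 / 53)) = 128917 / 2688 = 47.96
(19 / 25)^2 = 361 / 625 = 0.58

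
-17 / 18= -0.94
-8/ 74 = -4/ 37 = -0.11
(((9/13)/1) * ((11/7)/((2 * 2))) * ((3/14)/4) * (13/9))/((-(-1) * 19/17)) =561/29792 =0.02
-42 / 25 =-1.68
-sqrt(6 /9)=-sqrt(6) /3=-0.82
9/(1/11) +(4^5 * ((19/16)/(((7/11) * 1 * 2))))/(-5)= -92.09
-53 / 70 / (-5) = 53 / 350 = 0.15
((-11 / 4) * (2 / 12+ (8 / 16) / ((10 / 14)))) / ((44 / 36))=-39 / 20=-1.95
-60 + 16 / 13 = -764 / 13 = -58.77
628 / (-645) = -628 / 645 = -0.97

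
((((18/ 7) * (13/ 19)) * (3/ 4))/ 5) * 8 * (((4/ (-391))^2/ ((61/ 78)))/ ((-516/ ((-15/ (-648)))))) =-676/ 53333912779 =-0.00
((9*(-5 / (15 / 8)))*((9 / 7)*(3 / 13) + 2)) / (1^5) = -5016 / 91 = -55.12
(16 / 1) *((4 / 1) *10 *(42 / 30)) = 896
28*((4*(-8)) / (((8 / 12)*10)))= -672 / 5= -134.40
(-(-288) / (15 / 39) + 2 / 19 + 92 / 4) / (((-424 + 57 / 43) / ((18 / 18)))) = -3153233 / 1726625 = -1.83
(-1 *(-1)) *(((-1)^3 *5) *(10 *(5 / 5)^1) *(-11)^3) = 66550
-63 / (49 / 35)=-45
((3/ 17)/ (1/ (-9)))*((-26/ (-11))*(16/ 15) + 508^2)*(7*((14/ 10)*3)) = -56334631248/ 4675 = -12050188.50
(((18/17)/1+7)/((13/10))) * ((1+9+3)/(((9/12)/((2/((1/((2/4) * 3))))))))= 5480/17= 322.35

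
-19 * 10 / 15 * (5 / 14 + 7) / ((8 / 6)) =-1957 / 28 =-69.89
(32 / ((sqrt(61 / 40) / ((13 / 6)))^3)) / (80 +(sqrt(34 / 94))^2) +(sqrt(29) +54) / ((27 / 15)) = 33042880*sqrt(610) / 379463859 +5*sqrt(29) / 9 +30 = 35.14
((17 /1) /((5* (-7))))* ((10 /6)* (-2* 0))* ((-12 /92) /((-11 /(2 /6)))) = 0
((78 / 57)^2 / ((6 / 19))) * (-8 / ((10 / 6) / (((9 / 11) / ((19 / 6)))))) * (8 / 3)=-389376 / 19855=-19.61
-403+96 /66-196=-6573 /11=-597.55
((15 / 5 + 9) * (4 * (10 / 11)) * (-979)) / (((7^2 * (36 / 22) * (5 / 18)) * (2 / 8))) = -7672.16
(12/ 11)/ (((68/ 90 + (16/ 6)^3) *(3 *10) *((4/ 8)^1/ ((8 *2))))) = 864/ 14641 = 0.06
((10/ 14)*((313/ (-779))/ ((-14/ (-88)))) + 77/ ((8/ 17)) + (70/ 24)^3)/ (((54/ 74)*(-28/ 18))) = -455477872453/ 2770298496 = -164.41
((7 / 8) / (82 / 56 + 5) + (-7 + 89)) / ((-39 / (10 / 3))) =-49555 / 7059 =-7.02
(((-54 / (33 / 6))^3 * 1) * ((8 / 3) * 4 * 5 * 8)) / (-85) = 107495424 / 22627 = 4750.76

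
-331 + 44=-287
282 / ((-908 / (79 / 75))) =-3713 / 11350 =-0.33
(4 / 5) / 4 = 1 / 5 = 0.20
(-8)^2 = 64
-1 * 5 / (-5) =1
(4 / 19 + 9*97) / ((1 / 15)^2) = 3732975 / 19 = 196472.37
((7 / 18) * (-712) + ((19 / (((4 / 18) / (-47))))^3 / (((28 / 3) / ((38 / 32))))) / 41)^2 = 70925063695550216475994768969 / 1748995670016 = 40551880665834573.73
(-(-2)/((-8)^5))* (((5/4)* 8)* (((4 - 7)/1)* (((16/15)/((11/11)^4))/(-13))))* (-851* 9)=7659/6656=1.15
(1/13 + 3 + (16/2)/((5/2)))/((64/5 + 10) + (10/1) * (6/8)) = 272/1313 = 0.21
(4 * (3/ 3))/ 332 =1/ 83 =0.01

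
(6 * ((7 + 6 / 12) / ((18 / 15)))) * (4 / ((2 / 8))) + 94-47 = 647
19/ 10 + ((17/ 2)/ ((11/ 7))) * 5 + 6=34.95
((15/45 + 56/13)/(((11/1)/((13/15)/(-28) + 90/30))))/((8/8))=225707/180180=1.25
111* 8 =888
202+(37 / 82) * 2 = 8319 / 41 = 202.90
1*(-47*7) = -329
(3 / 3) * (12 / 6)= 2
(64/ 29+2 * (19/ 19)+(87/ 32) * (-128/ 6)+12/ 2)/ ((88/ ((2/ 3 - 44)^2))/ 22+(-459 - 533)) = 5855850/ 121544539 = 0.05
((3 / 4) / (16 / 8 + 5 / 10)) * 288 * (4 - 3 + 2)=1296 / 5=259.20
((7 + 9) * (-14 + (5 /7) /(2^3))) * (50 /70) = -158.98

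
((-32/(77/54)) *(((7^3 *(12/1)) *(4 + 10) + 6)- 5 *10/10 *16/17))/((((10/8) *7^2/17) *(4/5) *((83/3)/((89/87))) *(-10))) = 15065925696/9081611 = 1658.95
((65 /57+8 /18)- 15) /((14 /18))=-2294 /133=-17.25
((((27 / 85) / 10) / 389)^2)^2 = 531441 / 11952922624183506250000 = 0.00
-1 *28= -28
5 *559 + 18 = 2813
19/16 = 1.19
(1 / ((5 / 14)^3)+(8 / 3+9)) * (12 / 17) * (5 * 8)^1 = 403424 / 425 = 949.23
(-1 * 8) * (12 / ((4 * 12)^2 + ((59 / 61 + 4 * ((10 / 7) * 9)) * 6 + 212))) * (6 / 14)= -8784 / 604285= -0.01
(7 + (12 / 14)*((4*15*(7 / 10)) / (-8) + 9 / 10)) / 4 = 229 / 280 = 0.82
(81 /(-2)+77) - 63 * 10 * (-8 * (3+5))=80713 /2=40356.50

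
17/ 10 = 1.70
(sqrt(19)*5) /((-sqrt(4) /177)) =-885*sqrt(19) /2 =-1928.81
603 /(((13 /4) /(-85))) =-205020 /13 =-15770.77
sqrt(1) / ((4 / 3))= 3 / 4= 0.75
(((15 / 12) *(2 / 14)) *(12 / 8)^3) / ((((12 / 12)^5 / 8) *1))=135 / 28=4.82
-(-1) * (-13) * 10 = -130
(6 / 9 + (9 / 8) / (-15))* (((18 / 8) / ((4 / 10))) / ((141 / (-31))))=-2201 / 3008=-0.73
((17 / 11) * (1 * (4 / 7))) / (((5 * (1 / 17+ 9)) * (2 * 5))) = 289 / 148225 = 0.00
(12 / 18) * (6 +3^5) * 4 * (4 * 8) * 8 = 169984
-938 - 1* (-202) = -736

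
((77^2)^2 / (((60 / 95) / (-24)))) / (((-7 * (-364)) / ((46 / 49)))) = -6398117 / 13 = -492162.85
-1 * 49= -49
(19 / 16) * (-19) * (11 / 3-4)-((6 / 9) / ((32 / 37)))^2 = 15959 / 2304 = 6.93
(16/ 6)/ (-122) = -4/ 183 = -0.02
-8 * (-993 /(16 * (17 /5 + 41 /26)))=64545 /647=99.76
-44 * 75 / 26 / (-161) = 1650 / 2093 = 0.79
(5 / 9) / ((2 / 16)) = 40 / 9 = 4.44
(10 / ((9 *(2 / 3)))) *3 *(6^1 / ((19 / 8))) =240 / 19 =12.63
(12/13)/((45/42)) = 56/65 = 0.86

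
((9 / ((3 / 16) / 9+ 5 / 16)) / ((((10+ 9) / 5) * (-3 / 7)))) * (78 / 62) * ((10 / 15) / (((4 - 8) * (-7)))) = -585 / 1178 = -0.50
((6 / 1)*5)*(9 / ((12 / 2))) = 45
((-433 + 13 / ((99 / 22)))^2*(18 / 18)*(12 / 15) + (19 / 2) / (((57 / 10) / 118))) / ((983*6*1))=30009107 / 1194345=25.13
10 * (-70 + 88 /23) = -15220 /23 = -661.74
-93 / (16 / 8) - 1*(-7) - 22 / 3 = -281 / 6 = -46.83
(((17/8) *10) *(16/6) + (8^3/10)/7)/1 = 63.98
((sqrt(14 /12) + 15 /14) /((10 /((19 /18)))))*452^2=485222 /21 + 485222*sqrt(42) /135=46399.13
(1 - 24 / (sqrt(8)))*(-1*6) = -6 + 36*sqrt(2) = 44.91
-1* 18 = -18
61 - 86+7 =-18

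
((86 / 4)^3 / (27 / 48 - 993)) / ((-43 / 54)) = 12.58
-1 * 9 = -9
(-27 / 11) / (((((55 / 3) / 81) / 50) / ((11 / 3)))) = -21870 / 11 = -1988.18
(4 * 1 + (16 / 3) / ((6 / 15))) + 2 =58 / 3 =19.33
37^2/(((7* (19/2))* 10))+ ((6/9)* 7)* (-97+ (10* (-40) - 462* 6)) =-30430283/1995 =-15253.27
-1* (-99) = 99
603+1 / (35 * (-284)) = 5993819 / 9940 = 603.00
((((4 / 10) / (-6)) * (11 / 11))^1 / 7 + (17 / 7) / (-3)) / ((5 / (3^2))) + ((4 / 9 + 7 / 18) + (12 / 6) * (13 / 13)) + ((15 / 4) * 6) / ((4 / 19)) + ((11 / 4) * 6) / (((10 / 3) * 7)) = 457553 / 4200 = 108.94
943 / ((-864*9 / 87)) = -27347 / 2592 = -10.55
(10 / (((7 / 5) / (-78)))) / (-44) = 975 / 77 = 12.66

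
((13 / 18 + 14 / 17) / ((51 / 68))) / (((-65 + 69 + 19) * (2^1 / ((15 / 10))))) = 473 / 7038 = 0.07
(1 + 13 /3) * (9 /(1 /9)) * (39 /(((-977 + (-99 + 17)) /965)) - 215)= -38206080 /353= -108232.52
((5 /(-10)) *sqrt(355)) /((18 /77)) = -77 *sqrt(355) /36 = -40.30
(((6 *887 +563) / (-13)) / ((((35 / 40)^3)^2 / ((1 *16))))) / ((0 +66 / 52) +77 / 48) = -107709726720 / 19176787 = -5616.67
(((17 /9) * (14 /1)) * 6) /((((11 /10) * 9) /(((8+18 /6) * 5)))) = 23800 /27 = 881.48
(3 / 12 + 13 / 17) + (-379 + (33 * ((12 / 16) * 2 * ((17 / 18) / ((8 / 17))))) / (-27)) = -5605891 / 14688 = -381.66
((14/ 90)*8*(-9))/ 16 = -7/ 10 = -0.70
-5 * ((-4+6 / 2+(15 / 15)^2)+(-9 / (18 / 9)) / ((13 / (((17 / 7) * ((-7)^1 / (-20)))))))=153 / 104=1.47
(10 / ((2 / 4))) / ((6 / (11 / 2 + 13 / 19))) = 1175 / 57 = 20.61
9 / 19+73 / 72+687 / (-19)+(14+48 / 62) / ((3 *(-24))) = -34.88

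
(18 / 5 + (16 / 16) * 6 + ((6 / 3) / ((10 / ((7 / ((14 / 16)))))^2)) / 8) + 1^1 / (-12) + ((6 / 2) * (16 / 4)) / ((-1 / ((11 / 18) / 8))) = 219 / 25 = 8.76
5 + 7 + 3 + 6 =21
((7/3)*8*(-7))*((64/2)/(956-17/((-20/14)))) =-4.32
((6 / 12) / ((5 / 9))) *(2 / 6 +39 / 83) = 60 / 83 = 0.72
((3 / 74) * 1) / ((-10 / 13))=-39 / 740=-0.05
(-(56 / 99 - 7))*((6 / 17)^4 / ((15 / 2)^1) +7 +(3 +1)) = 2926708603 / 41342895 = 70.79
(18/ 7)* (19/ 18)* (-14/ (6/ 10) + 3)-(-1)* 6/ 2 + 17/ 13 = -50.88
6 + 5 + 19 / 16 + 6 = 291 / 16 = 18.19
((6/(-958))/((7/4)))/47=-12/157591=-0.00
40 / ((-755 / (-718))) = 5744 / 151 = 38.04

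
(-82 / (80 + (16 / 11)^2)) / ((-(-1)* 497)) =-4961 / 2469096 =-0.00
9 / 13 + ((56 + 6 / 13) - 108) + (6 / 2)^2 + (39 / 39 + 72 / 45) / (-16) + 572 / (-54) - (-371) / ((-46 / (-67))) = 315020291 / 645840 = 487.77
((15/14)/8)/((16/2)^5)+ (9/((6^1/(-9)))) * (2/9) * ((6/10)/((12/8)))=-22020021/18350080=-1.20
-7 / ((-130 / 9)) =63 / 130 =0.48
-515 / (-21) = 24.52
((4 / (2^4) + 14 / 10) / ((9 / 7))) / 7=11 / 60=0.18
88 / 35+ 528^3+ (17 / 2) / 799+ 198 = 484281921807 / 3290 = 147198152.52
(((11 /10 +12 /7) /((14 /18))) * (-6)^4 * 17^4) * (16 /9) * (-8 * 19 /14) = -12964939439616 /1715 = -7559731451.67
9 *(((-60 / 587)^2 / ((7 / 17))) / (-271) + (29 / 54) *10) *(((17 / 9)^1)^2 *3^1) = 27390616460065 / 52945438833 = 517.34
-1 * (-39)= 39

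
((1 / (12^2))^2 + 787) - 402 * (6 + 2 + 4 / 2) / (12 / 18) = -108718847 / 20736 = -5243.00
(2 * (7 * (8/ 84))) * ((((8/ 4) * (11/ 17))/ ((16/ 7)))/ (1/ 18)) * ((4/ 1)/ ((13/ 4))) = 3696/ 221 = 16.72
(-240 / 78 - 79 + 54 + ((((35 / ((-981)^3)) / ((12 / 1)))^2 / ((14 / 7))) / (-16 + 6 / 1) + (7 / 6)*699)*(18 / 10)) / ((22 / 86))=229554050574631682220256357 / 40784961817849478074560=5628.40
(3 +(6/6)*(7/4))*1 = 19/4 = 4.75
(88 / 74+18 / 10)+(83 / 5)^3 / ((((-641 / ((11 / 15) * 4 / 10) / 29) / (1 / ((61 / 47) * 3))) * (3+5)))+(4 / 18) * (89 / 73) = 1731042927701 / 1320147512500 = 1.31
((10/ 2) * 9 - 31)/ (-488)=-7/ 244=-0.03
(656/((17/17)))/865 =656/865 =0.76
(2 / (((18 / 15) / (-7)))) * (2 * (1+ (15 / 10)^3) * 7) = -8575 / 12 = -714.58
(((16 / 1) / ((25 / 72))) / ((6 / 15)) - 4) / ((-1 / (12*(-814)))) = 1086201.60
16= 16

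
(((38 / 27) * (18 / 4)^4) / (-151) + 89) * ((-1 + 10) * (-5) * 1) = -4630275 / 1208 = -3833.01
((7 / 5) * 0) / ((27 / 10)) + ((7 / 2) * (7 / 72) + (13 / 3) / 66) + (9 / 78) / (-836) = 158767 / 391248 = 0.41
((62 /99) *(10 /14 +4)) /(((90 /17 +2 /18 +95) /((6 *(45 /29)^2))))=19209150 /45218047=0.42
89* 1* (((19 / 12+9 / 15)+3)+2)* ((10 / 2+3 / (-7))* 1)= 306872 / 105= 2922.59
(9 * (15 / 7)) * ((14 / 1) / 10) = 27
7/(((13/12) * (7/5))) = 60/13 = 4.62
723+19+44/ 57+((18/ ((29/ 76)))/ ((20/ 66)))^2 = 29931381938/ 1198425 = 24975.60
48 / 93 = 16 / 31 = 0.52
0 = 0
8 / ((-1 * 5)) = -8 / 5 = -1.60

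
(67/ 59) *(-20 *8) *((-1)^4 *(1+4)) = -53600/ 59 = -908.47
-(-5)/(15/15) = 5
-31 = -31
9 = 9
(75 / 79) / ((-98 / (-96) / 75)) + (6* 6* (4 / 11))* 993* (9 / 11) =5014368288 / 468391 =10705.52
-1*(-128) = 128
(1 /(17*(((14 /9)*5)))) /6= 3 /2380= 0.00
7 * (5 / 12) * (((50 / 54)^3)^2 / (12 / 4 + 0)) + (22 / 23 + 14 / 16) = 1568112749387 / 641568329784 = 2.44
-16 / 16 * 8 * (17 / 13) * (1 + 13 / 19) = -4352 / 247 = -17.62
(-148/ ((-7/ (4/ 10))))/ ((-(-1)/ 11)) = 3256/ 35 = 93.03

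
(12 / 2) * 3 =18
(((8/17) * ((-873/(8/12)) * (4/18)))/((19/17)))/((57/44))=-34144/361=-94.58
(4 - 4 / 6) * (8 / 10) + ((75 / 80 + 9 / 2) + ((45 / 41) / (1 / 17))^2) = 28744709 / 80688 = 356.25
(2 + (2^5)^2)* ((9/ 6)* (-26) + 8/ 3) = -37278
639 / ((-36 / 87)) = -6177 / 4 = -1544.25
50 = 50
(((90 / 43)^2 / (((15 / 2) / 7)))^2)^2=3266533992960000 / 11688200277601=279.47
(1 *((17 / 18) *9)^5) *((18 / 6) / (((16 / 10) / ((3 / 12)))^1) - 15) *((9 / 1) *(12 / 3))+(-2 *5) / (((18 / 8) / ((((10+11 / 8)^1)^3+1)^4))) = -179640633400516062714285 / 8589934592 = -20912922150515.49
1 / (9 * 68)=1 / 612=0.00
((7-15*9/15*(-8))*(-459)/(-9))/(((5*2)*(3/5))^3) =1343/72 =18.65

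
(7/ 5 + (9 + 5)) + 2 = 87/ 5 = 17.40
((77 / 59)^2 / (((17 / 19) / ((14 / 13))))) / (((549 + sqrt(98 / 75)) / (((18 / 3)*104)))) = 3117008109600 / 1337694723929 - 2649551520*sqrt(6) / 1337694723929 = 2.33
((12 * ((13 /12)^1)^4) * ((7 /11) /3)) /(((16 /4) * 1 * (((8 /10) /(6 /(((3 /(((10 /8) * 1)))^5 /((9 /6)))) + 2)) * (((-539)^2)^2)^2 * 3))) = 758437355 /7001353930107089282840933695488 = 0.00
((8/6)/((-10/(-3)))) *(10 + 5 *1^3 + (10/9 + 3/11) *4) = 4066/495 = 8.21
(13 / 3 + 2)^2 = 361 / 9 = 40.11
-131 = -131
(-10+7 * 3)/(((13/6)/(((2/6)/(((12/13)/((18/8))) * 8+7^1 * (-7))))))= -66/1783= -0.04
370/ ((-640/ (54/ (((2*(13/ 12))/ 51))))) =-152847/ 208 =-734.84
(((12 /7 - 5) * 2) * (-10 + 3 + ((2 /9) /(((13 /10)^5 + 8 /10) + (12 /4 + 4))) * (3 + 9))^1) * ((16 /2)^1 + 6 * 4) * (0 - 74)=-2546426521984 /24177153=-105323.67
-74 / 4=-37 / 2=-18.50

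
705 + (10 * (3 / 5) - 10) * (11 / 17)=11941 / 17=702.41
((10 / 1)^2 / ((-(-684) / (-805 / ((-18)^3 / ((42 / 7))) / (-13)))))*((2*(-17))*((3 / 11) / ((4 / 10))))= 1710625 / 7922772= 0.22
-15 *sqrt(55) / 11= -10.11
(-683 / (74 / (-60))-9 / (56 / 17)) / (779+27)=1141779 / 1670032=0.68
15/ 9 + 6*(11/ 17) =283/ 51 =5.55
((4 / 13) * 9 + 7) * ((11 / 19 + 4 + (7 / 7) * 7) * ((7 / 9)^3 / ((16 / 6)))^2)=821778265 / 233361648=3.52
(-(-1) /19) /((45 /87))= 29 /285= 0.10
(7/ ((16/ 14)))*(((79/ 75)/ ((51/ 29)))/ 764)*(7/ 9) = 785813/ 210405600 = 0.00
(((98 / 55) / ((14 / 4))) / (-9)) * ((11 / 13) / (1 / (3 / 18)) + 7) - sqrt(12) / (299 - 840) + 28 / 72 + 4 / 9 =2 * sqrt(3) / 541 + 16579 / 38610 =0.44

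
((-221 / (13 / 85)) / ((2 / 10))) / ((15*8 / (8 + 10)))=-4335 / 4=-1083.75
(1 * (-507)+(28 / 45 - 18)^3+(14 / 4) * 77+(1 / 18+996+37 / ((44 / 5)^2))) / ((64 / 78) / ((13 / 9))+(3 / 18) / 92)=-7877.09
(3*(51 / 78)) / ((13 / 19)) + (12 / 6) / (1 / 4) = 10.87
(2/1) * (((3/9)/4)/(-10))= -1/60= -0.02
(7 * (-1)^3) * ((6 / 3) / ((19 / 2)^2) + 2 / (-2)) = 2471 / 361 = 6.84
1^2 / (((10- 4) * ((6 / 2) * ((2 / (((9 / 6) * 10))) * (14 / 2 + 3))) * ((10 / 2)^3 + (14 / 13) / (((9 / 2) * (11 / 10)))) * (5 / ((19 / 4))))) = 8151 / 25784800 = 0.00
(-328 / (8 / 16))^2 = 430336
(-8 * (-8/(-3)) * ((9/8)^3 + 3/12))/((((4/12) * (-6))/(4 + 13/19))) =83.63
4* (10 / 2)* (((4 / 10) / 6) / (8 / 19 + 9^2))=76 / 4641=0.02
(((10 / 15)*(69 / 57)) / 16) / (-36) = -23 / 16416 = -0.00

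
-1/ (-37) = 1/ 37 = 0.03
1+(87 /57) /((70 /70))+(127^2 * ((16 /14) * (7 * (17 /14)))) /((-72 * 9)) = -239.27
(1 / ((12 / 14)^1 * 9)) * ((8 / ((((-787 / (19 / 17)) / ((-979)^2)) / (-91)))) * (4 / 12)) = 46400045692 / 1083699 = 42816.36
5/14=0.36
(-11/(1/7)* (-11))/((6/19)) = 16093/6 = 2682.17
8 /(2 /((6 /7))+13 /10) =240 /109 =2.20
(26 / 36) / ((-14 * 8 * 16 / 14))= -13 / 2304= -0.01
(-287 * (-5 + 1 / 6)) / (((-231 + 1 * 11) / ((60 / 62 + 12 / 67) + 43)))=-278.36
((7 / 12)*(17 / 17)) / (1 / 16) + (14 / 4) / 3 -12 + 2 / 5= -11 / 10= -1.10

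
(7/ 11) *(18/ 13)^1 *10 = 8.81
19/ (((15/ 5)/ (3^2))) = 57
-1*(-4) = 4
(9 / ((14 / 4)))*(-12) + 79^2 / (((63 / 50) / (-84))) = -8738048 / 21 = -416097.52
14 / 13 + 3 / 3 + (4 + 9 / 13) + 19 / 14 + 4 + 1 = 2389 / 182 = 13.13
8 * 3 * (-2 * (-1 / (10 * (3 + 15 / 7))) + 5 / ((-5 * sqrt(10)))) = 14 / 15-12 * sqrt(10) / 5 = -6.66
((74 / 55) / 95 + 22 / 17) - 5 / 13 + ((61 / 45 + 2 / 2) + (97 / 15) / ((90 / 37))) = 370248607 / 62355150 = 5.94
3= 3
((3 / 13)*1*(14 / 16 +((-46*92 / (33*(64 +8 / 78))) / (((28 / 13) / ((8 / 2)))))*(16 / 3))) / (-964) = 21876031 / 4824820000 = 0.00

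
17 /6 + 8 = 65 /6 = 10.83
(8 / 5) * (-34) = -272 / 5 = -54.40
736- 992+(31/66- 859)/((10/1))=-225623/660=-341.85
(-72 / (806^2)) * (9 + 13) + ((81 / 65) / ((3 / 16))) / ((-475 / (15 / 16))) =-1200033 / 77144275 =-0.02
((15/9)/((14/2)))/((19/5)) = 25/399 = 0.06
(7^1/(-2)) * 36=-126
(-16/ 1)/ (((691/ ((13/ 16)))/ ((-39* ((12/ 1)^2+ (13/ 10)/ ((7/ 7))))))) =736671/ 6910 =106.61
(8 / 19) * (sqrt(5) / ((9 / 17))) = 136 * sqrt(5) / 171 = 1.78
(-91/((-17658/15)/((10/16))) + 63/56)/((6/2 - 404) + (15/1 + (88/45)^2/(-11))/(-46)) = -95304525/32597819912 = -0.00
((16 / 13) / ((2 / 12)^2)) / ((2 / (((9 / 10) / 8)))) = 162 / 65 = 2.49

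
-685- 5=-690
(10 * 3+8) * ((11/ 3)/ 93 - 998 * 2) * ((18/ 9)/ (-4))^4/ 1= -10580587/ 2232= -4740.41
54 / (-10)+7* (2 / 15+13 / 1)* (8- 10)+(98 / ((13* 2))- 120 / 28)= -259054 / 1365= -189.78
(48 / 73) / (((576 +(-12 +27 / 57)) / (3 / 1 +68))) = 21584 / 260975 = 0.08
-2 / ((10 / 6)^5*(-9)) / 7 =54 / 21875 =0.00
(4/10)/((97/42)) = 0.17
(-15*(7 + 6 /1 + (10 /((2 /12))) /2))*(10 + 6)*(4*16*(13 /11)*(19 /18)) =-823932.12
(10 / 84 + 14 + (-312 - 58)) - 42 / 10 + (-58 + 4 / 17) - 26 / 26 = -418.85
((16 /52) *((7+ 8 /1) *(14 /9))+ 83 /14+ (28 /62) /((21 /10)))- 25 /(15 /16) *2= -677213 /16926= -40.01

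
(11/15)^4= 14641/50625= 0.29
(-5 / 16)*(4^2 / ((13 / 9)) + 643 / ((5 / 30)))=-125745 / 104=-1209.09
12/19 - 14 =-13.37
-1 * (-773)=773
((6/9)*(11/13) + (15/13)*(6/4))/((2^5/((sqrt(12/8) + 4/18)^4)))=44929*sqrt(6)/909792 + 12669083/65505024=0.31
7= 7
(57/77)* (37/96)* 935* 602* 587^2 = 885357985585/16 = 55334874099.06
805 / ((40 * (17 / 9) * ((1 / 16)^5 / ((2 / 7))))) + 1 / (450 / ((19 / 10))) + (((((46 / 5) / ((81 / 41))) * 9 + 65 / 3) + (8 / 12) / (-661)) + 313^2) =55454953800901 / 16855500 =3290021.29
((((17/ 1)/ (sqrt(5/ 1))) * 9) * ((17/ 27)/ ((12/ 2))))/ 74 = 289 * sqrt(5)/ 6660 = 0.10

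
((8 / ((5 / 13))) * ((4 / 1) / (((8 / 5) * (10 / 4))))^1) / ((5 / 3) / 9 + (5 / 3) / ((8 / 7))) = 22464 / 1775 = 12.66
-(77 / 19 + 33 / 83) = -7018 / 1577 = -4.45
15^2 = 225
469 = 469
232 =232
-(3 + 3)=-6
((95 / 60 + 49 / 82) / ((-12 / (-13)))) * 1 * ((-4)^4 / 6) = 111592 / 1107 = 100.81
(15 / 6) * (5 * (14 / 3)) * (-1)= -175 / 3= -58.33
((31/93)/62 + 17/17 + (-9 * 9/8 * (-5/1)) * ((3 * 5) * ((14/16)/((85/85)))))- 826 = -955543/5952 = -160.54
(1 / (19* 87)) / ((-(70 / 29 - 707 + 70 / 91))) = 13 / 15124323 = 0.00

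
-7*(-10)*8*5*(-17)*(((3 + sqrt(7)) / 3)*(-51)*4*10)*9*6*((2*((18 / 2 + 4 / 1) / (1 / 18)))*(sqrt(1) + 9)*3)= 24540122880000*sqrt(7) + 73620368640000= 138547430923446.16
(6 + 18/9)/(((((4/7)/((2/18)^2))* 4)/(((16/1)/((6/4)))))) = 112/243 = 0.46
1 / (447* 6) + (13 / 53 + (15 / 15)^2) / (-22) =-7993 / 142146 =-0.06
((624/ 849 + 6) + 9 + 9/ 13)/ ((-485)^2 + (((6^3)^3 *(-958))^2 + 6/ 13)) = 60436/ 342912497152271315164969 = 0.00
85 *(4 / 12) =28.33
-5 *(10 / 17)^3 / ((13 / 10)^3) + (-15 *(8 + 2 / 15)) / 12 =-688425521 / 64763166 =-10.63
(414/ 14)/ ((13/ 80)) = 16560/ 91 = 181.98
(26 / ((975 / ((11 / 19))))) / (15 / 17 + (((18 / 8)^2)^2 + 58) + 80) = 95744 / 1020233025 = 0.00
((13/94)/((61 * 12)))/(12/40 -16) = -65/5401428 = -0.00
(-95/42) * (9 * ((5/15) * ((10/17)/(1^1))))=-475/119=-3.99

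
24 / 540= 2 / 45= 0.04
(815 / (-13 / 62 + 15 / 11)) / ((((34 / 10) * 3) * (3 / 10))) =27791500 / 120411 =230.81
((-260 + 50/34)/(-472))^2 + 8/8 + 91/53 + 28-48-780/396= -18.95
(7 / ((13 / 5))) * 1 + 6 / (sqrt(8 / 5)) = 35 / 13 + 3 * sqrt(10) / 2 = 7.44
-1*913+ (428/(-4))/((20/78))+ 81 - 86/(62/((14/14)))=-387713/310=-1250.69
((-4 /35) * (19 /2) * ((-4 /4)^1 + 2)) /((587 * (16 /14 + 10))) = -19 /114465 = -0.00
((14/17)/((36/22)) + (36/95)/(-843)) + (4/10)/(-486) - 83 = -1819527233/22055409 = -82.50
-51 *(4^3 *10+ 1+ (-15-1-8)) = -31467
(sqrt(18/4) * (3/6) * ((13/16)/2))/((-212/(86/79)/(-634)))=531609 * sqrt(2)/535936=1.40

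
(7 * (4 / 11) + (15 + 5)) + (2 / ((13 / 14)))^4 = 13844344 / 314171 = 44.07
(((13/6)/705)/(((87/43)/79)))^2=1950193921/135431360100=0.01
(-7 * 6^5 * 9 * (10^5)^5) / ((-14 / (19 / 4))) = 1662120000000000000000000000000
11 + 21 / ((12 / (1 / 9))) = 403 / 36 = 11.19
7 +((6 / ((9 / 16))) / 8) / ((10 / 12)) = 43 / 5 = 8.60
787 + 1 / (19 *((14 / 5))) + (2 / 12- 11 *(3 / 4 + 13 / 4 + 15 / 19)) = 293066 / 399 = 734.50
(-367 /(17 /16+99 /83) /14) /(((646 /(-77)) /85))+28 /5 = 7020088 /56905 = 123.37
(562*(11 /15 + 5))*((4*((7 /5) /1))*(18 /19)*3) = 24359328 /475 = 51282.80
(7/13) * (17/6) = 119/78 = 1.53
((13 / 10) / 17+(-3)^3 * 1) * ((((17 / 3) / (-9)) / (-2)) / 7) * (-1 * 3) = 4577 / 1260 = 3.63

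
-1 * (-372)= 372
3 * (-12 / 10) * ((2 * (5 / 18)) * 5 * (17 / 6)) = -85 / 3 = -28.33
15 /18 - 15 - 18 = -193 /6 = -32.17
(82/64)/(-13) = -41/416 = -0.10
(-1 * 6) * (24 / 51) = -48 / 17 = -2.82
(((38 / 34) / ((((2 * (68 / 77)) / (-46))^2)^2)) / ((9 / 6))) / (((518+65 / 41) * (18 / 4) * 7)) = 1094746744586957 / 52267185223488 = 20.95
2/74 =1/37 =0.03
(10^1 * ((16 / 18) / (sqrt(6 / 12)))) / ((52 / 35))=700 * sqrt(2) / 117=8.46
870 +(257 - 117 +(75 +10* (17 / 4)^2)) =10125 / 8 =1265.62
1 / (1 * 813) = 1 / 813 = 0.00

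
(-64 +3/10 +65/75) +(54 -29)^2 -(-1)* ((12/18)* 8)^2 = 10631/18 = 590.61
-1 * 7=-7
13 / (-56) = -13 / 56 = -0.23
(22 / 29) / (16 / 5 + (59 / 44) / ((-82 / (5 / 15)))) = 0.24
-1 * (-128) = 128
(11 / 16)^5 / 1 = 161051 / 1048576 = 0.15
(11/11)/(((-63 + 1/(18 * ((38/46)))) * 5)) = -342/107615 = -0.00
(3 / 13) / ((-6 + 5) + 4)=1 / 13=0.08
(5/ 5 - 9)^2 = 64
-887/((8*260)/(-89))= 78943/2080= 37.95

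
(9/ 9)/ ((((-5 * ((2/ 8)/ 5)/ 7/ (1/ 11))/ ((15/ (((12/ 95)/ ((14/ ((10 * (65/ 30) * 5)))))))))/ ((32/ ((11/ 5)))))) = -893760/ 1573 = -568.19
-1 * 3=-3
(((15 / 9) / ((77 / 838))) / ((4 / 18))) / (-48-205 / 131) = -823335 / 499961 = -1.65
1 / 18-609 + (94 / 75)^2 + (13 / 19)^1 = -14408873 / 23750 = -606.69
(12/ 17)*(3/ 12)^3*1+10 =2723/ 272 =10.01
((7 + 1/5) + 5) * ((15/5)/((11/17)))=56.56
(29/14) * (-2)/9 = -29/63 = -0.46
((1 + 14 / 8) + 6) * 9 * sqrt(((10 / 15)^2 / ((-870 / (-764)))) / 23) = 7 * sqrt(3821910) / 1334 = 10.26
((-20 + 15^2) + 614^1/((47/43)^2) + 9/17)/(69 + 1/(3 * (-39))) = 790279659/75781954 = 10.43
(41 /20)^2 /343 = 0.01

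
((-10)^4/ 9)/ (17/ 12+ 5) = 40000/ 231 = 173.16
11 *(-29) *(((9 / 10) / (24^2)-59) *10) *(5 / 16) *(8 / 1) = 60225605 / 128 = 470512.54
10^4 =10000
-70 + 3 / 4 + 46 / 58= -7941 / 116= -68.46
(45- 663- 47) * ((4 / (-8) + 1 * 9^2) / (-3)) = 107065 / 6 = 17844.17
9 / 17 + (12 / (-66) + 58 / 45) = 13771 / 8415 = 1.64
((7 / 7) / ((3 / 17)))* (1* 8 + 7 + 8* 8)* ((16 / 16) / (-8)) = -1343 / 24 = -55.96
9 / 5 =1.80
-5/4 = -1.25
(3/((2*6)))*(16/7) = 4/7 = 0.57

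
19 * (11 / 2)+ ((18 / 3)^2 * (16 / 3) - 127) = 339 / 2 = 169.50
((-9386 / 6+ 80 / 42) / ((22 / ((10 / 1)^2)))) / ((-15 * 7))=109370 / 1617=67.64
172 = 172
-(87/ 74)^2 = -1.38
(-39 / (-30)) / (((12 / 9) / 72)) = 351 / 5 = 70.20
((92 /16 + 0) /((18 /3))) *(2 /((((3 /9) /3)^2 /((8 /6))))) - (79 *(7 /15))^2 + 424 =-163834 /225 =-728.15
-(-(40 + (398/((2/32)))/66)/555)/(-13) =-4504/238095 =-0.02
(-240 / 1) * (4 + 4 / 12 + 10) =-3440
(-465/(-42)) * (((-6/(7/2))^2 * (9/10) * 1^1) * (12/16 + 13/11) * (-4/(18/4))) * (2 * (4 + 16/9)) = -2192320/3773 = -581.05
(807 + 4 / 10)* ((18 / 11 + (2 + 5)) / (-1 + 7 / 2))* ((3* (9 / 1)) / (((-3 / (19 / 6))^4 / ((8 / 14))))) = 908728333 / 17010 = 53423.18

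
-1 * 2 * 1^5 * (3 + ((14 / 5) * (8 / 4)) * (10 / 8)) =-20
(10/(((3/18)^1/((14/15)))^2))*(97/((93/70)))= 2129344/93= 22896.17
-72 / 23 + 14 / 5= -38 / 115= -0.33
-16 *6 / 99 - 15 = -527 / 33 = -15.97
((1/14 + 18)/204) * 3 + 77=73557/952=77.27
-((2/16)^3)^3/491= -1/65900904448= -0.00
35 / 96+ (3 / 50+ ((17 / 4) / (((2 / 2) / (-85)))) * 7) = -6067981 / 2400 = -2528.33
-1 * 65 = -65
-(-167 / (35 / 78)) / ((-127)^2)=13026 / 564515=0.02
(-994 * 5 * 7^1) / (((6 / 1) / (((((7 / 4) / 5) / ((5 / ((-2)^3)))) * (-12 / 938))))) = -13916 / 335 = -41.54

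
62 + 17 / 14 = 885 / 14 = 63.21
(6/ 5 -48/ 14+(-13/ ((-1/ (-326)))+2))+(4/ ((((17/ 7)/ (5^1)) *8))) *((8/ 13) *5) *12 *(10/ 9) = -97368094/ 23205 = -4196.00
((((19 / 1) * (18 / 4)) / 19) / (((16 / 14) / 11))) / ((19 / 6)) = 2079 / 152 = 13.68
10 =10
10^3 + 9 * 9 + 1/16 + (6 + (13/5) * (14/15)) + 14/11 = 14398057/13200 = 1090.76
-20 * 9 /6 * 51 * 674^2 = -695042280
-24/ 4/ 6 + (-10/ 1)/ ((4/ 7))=-37/ 2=-18.50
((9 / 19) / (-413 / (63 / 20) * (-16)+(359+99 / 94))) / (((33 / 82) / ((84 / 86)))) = 8740872 / 18686893775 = 0.00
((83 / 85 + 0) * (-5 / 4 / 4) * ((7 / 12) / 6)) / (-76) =581 / 1488384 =0.00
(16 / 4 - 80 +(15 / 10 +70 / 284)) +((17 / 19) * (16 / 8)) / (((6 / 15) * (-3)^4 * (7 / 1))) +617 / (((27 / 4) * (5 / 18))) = 974541391 / 3824415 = 254.82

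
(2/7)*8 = 16/7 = 2.29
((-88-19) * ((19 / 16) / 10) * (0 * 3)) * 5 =0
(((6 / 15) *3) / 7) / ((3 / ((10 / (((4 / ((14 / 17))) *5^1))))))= 2 / 85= 0.02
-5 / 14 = -0.36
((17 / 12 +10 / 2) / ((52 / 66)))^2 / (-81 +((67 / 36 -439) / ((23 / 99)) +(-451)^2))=16500407 / 50111428432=0.00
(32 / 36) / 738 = 4 / 3321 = 0.00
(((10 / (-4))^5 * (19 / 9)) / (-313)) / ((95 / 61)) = 38125 / 90144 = 0.42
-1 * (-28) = 28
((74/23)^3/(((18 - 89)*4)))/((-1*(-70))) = -50653/30234995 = -0.00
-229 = -229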